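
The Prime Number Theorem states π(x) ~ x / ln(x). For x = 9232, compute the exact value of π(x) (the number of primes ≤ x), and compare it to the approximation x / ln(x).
π(9232) = 1144;  x/ln(x) ≈ 1011.12;  relative error ≈ 11.62%.

Directly count primes up to 9232: π(9232) = 1144. The PNT approximation gives 9232/ln(9232) ≈ 9232/9.13043 ≈ 1011.12. Relative error (π(x) − x/ln(x)) / π(x) ≈ 11.62%; the approximation is known to undercount slightly (Li(x) is a better estimate).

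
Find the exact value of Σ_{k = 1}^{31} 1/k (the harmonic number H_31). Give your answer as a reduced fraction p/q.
H_31 = 290774257297357/72201776446800

Direct summation: H_31 = 1 + 1/2 + ... + 1/31. The least common denominator is lcm(1, ..., 31) = 72201776446800; over this denominator the numerator is 72201776446800 + 36100888223400 + 24067258815600 + 18050444111700 + 14440355289360 + 12033629407800 + 10314539492400 + 9025222055850 + 8022419605200 + 7220177644680 + 6563797858800 + 6016814703900 + 5553982803600 + 5157269746200 + 4813451763120 + 4512611027925 + 4247163320400 + 4011209802600 + 3800093497200 + 3610088822340 + 3438179830800 + 3281898929400 + 3139207671600 + 3008407351950 + 2888071057872 + 2776991401800 + 2674139868400 + 2578634873100 + 2489716429200 + 2406725881560 + 2329089562800 = 290774257297357, so H_31 = 290774257297357/72201776446800 (already in lowest terms) ≈ 4.02725. (The PNT-adjacent estimate ln(31) + γ ≈ 4.01120 matches within O(1/n).)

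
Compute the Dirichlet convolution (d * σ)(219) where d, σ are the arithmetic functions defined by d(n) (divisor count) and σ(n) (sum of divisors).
(d * σ)(219) = 456

Divisors of 219: [1, 3, 73, 219]. For each d | 219:
  d = 1: d(1) · σ(219/1) = 1 · 296 = 296
  d = 3: d(3) · σ(219/3) = 2 · 74 = 148
  d = 73: d(73) · σ(219/73) = 2 · 4 = 8
  d = 219: d(219) · σ(219/219) = 4 · 1 = 4
Summing: (d * σ)(219) = 296 + 148 + 8 + 4 = 456.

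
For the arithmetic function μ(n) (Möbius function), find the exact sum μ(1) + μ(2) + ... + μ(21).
Σ_{n ≤ 21} μ(n) = -2

Compute μ(n) for each 1 ≤ n ≤ 21: μ(1) = 1, μ(2) = -1, μ(3) = -1, μ(4) = 0, μ(5) = -1, μ(6) = 1, μ(7) = -1, μ(8) = 0, μ(9) = 0, μ(10) = 1, μ(11) = -1, μ(12) = 0, μ(13) = -1, μ(14) = 1, μ(15) = 1, μ(16) = 0, μ(17) = -1, μ(18) = 0, μ(19) = -1, μ(20) = 0, μ(21) = 1. Summing all 21 values: -2. (Mertens function M(x) = Σ_{n ≤ x} μ(n); on average M(x) should be small (PNT ⟺ M(x) = o(x)).)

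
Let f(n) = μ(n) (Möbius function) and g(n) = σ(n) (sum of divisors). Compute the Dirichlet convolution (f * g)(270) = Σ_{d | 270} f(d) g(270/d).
(μ * σ)(270) = 270

Divisors of 270: [1, 2, 3, 5, 6, 9, 10, 15, 18, 27, 30, 45, 54, 90, 135, 270]. For each d | 270:
  d = 1: μ(1) · σ(270/1) = 1 · 720 = 720
  d = 2: μ(2) · σ(270/2) = -1 · 240 = -240
  d = 3: μ(3) · σ(270/3) = -1 · 234 = -234
  d = 5: μ(5) · σ(270/5) = -1 · 120 = -120
  d = 6: μ(6) · σ(270/6) = 1 · 78 = 78
  d = 9: μ(9) · σ(270/9) = 0 · 72 = 0
  d = 10: μ(10) · σ(270/10) = 1 · 40 = 40
  d = 15: μ(15) · σ(270/15) = 1 · 39 = 39
  d = 18: μ(18) · σ(270/18) = 0 · 24 = 0
  d = 27: μ(27) · σ(270/27) = 0 · 18 = 0
  d = 30: μ(30) · σ(270/30) = -1 · 13 = -13
  d = 45: μ(45) · σ(270/45) = 0 · 12 = 0
  d = 54: μ(54) · σ(270/54) = 0 · 6 = 0
  d = 90: μ(90) · σ(270/90) = 0 · 4 = 0
  d = 135: μ(135) · σ(270/135) = 0 · 3 = 0
  d = 270: μ(270) · σ(270/270) = 0 · 1 = 0
Summing: (μ * σ)(270) = 720 + -240 + -234 + -120 + 78 + 0 + 40 + 39 + 0 + 0 + -13 + 0 + 0 + 0 + 0 + 0 = 270.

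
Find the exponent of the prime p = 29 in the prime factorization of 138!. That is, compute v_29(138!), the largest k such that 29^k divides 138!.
v_29(138!) = 4

Legendre's formula: v_p(n!) = Σ_{k ≥ 1} ⌊n / p^k⌋. For p = 29, n = 138, the terms are:
  ⌊138/29^1⌋ = ⌊138/29⌋ = 4
(the next term ⌊138/29^2⌋ = 0, terminating the sum). Summing: v_29(138!) = 4 = 4.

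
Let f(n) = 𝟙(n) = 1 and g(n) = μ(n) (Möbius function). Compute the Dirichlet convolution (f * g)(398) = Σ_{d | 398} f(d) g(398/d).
(𝟙 * μ)(398) = 0

Divisors of 398: [1, 2, 199, 398]. For each d | 398:
  d = 1: 𝟙(1) · μ(398/1) = 1 · 1 = 1
  d = 2: 𝟙(2) · μ(398/2) = 1 · -1 = -1
  d = 199: 𝟙(199) · μ(398/199) = 1 · -1 = -1
  d = 398: 𝟙(398) · μ(398/398) = 1 · 1 = 1
Summing: (𝟙 * μ)(398) = 1 + -1 + -1 + 1 = 0.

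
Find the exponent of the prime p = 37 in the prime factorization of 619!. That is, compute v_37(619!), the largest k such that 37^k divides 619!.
v_37(619!) = 16

Legendre's formula: v_p(n!) = Σ_{k ≥ 1} ⌊n / p^k⌋. For p = 37, n = 619, the terms are:
  ⌊619/37^1⌋ = ⌊619/37⌋ = 16
(the next term ⌊619/37^2⌋ = 0, terminating the sum). Summing: v_37(619!) = 16 = 16.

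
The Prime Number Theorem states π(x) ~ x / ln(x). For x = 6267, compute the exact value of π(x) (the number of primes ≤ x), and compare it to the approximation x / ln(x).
π(6267) = 814;  x/ln(x) ≈ 716.80;  relative error ≈ 11.94%.

Directly count primes up to 6267: π(6267) = 814. The PNT approximation gives 6267/ln(6267) ≈ 6267/8.74305 ≈ 716.80. Relative error (π(x) − x/ln(x)) / π(x) ≈ 11.94%; the approximation is known to undercount slightly (Li(x) is a better estimate).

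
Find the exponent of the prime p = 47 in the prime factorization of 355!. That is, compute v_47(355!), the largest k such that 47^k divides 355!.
v_47(355!) = 7

Legendre's formula: v_p(n!) = Σ_{k ≥ 1} ⌊n / p^k⌋. For p = 47, n = 355, the terms are:
  ⌊355/47^1⌋ = ⌊355/47⌋ = 7
(the next term ⌊355/47^2⌋ = 0, terminating the sum). Summing: v_47(355!) = 7 = 7.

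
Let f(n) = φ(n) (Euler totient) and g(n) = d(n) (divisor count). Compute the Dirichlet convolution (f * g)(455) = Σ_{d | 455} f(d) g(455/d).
(φ * d)(455) = 672

Divisors of 455: [1, 5, 7, 13, 35, 65, 91, 455]. For each d | 455:
  d = 1: φ(1) · d(455/1) = 1 · 8 = 8
  d = 5: φ(5) · d(455/5) = 4 · 4 = 16
  d = 7: φ(7) · d(455/7) = 6 · 4 = 24
  d = 13: φ(13) · d(455/13) = 12 · 4 = 48
  d = 35: φ(35) · d(455/35) = 24 · 2 = 48
  d = 65: φ(65) · d(455/65) = 48 · 2 = 96
  d = 91: φ(91) · d(455/91) = 72 · 2 = 144
  d = 455: φ(455) · d(455/455) = 288 · 1 = 288
Summing: (φ * d)(455) = 8 + 16 + 24 + 48 + 48 + 96 + 144 + 288 = 672.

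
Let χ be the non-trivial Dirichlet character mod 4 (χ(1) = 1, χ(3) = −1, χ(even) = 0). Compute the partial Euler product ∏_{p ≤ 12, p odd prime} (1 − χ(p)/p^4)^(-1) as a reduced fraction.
∏ = 593207566875/599860952704

The odd primes p ≤ 12 are [3, 5, 7, 11]. For each, χ(p) = 1 if p ≡ 1 mod 4, χ(p) = −1 if p ≡ 3 mod 4. Taking (1 − χ(p)/p^4)^(-1) = p^4/(p^4 − χ(p)): (1 − (-1)/3^4)^(-1) · (1 − (1)/5^4)^(-1) · (1 − (-1)/7^4)^(-1) · (1 − (-1)/11^4)^(-1) = 593207566875/599860952704.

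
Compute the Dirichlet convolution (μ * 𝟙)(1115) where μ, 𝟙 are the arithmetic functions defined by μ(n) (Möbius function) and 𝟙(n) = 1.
(μ * 𝟙)(1115) = 0

Divisors of 1115: [1, 5, 223, 1115]. For each d | 1115:
  d = 1: μ(1) · 𝟙(1115/1) = 1 · 1 = 1
  d = 5: μ(5) · 𝟙(1115/5) = -1 · 1 = -1
  d = 223: μ(223) · 𝟙(1115/223) = -1 · 1 = -1
  d = 1115: μ(1115) · 𝟙(1115/1115) = 1 · 1 = 1
Summing: (μ * 𝟙)(1115) = 1 + -1 + -1 + 1 = 0.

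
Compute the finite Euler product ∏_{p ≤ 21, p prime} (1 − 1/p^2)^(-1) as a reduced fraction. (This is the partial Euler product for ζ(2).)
∏ = 14933966047/9172942848

The primes p ≤ 21 are [2, 3, 5, 7, 11, 13, 17, 19]. For each prime, (1 − 1/p^2)^(-1) = p^2 / (p^2 − 1). The product is (1 − 1/2^2)^(-1), (1 − 1/3^2)^(-1), (1 − 1/5^2)^(-1), (1 − 1/7^2)^(-1), (1 − 1/11^2)^(-1), (1 − 1/13^2)^(-1), (1 − 1/17^2)^(-1), (1 − 1/19^2)^(-1) = ∏ p^2 / (p^2 − 1) = 14933966047/9172942848.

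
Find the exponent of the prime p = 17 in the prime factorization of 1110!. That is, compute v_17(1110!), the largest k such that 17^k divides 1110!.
v_17(1110!) = 68

Legendre's formula: v_p(n!) = Σ_{k ≥ 1} ⌊n / p^k⌋. For p = 17, n = 1110, the terms are:
  ⌊1110/17^1⌋ = ⌊1110/17⌋ = 65
  ⌊1110/17^2⌋ = ⌊1110/289⌋ = 3
(the next term ⌊1110/17^3⌋ = 0, terminating the sum). Summing: v_17(1110!) = 65 + 3 = 68.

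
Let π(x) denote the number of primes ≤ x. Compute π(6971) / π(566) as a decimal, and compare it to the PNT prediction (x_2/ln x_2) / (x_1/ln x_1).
π(6971)/π(566) = 896/103 ≈ 8.6990;  PNT prediction ≈ 8.8217.

π(566) = 103 and π(6971) = 896, so π(6971)/π(566) ≈ 8.6990. The PNT-predicted ratio is (6971/ln(6971)) / (566/ln(566)) ≈ 8.8217. The two agree to within a few percent, as expected.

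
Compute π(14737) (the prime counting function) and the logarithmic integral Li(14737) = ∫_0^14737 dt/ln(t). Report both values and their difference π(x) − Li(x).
π(14737) = 1725;  Li(14737) ≈ 1749.25;  π(x) − Li(x) ≈ -24.25.

Direct count of primes ≤ 14737 gives π(14737) = 1725. Numerical evaluation of the logarithmic integral gives Li(14737) ≈ 1749.25. The difference π(x) − Li(x) ≈ -24.25 is typically negative for small/moderate x (Li(x) overestimates), though Littlewood's theorem shows this sign changes infinitely often.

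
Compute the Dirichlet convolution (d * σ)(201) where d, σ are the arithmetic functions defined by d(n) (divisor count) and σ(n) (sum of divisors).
(d * σ)(201) = 420

Divisors of 201: [1, 3, 67, 201]. For each d | 201:
  d = 1: d(1) · σ(201/1) = 1 · 272 = 272
  d = 3: d(3) · σ(201/3) = 2 · 68 = 136
  d = 67: d(67) · σ(201/67) = 2 · 4 = 8
  d = 201: d(201) · σ(201/201) = 4 · 1 = 4
Summing: (d * σ)(201) = 272 + 136 + 8 + 4 = 420.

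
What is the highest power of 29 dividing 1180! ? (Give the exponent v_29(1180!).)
v_29(1180!) = 41

Legendre's formula: v_p(n!) = Σ_{k ≥ 1} ⌊n / p^k⌋. For p = 29, n = 1180, the terms are:
  ⌊1180/29^1⌋ = ⌊1180/29⌋ = 40
  ⌊1180/29^2⌋ = ⌊1180/841⌋ = 1
(the next term ⌊1180/29^3⌋ = 0, terminating the sum). Summing: v_29(1180!) = 40 + 1 = 41.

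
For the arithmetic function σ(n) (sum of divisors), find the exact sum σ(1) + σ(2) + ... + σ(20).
Σ_{n ≤ 20} σ(n) = 339

Compute σ(n) for each 1 ≤ n ≤ 20: σ(1) = 1, σ(2) = 3, σ(3) = 4, σ(4) = 7, σ(5) = 6, σ(6) = 12, σ(7) = 8, σ(8) = 15, σ(9) = 13, σ(10) = 18, σ(11) = 12, σ(12) = 28, σ(13) = 14, σ(14) = 24, σ(15) = 24, σ(16) = 31, σ(17) = 18, σ(18) = 39, σ(19) = 20, σ(20) = 42. Summing all 20 values: 339. (Average order: Σ_{n ≤ x} σ(n) ~ (π²/12) x². For x = 20, (π²/12)·20² ≈ 328.99.)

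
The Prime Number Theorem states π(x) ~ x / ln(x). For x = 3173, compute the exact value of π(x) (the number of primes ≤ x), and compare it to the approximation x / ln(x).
π(3173) = 449;  x/ln(x) ≈ 393.55;  relative error ≈ 12.35%.

Directly count primes up to 3173: π(3173) = 449. The PNT approximation gives 3173/ln(3173) ≈ 3173/8.06243 ≈ 393.55. Relative error (π(x) − x/ln(x)) / π(x) ≈ 12.35%; the approximation is known to undercount slightly (Li(x) is a better estimate).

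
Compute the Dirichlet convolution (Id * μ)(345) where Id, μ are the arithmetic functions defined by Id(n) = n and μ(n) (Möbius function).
(Id * μ)(345) = 176

Divisors of 345: [1, 3, 5, 15, 23, 69, 115, 345]. For each d | 345:
  d = 1: Id(1) · μ(345/1) = 1 · -1 = -1
  d = 3: Id(3) · μ(345/3) = 3 · 1 = 3
  d = 5: Id(5) · μ(345/5) = 5 · 1 = 5
  d = 15: Id(15) · μ(345/15) = 15 · -1 = -15
  d = 23: Id(23) · μ(345/23) = 23 · 1 = 23
  d = 69: Id(69) · μ(345/69) = 69 · -1 = -69
  d = 115: Id(115) · μ(345/115) = 115 · -1 = -115
  d = 345: Id(345) · μ(345/345) = 345 · 1 = 345
Summing: (Id * μ)(345) = -1 + 3 + 5 + -15 + 23 + -69 + -115 + 345 = 176.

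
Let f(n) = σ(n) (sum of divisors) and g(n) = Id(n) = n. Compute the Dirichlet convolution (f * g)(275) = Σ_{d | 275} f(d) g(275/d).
(σ * Id)(275) = 1978

Divisors of 275: [1, 5, 11, 25, 55, 275]. For each d | 275:
  d = 1: σ(1) · Id(275/1) = 1 · 275 = 275
  d = 5: σ(5) · Id(275/5) = 6 · 55 = 330
  d = 11: σ(11) · Id(275/11) = 12 · 25 = 300
  d = 25: σ(25) · Id(275/25) = 31 · 11 = 341
  d = 55: σ(55) · Id(275/55) = 72 · 5 = 360
  d = 275: σ(275) · Id(275/275) = 372 · 1 = 372
Summing: (σ * Id)(275) = 275 + 330 + 300 + 341 + 360 + 372 = 1978.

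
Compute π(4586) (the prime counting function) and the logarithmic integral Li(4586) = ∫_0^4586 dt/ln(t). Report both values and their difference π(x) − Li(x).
π(4586) = 620;  Li(4586) ≈ 635.43;  π(x) − Li(x) ≈ -15.43.

Direct count of primes ≤ 4586 gives π(4586) = 620. Numerical evaluation of the logarithmic integral gives Li(4586) ≈ 635.43. The difference π(x) − Li(x) ≈ -15.43 is typically negative for small/moderate x (Li(x) overestimates), though Littlewood's theorem shows this sign changes infinitely often.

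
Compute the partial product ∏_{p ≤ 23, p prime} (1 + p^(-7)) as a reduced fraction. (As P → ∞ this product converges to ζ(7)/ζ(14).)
∏ = 1213055423679013780431254747580653474818754487990016/1203084832226034935165248483197620256588271403484375

The primes p ≤ 23 are [2, 3, 5, 7, 11, 13, 17, 19, 23]. For each, (1 + 1/p^7) = (p^7 + 1)/p^7. Multiplying these fractions over p ∈ [2, 3, 5, 7, 11, 13, 17, 19, 23] gives 1213055423679013780431254747580653474818754487990016/1203084832226034935165248483197620256588271403484375. (In the limit P → ∞ this tends to ζ(7)/ζ(14).)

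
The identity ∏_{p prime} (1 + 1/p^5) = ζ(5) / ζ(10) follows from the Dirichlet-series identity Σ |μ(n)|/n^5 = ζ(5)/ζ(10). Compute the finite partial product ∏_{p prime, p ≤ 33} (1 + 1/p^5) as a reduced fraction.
∏ = 63844361159480726970812326794206836752384/61631932954678205462623400894081119262815

The primes p ≤ 33 are [2, 3, 5, 7, 11, 13, 17, 19, 23, 29, 31]. For each, (1 + 1/p^5) = (p^5 + 1)/p^5. Multiplying these fractions over p ∈ [2, 3, 5, 7, 11, 13, 17, 19, 23, 29, 31] gives 63844361159480726970812326794206836752384/61631932954678205462623400894081119262815. (In the limit P → ∞ this tends to ζ(5)/ζ(10).)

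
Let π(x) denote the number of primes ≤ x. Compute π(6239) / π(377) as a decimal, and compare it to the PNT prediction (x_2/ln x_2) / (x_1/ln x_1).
π(6239)/π(377) = 811/74 ≈ 10.9595;  PNT prediction ≈ 11.2345.

π(377) = 74 and π(6239) = 811, so π(6239)/π(377) ≈ 10.9595. The PNT-predicted ratio is (6239/ln(6239)) / (377/ln(377)) ≈ 11.2345. The two agree to within a few percent, as expected.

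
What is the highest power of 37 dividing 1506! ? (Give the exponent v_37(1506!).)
v_37(1506!) = 41

Legendre's formula: v_p(n!) = Σ_{k ≥ 1} ⌊n / p^k⌋. For p = 37, n = 1506, the terms are:
  ⌊1506/37^1⌋ = ⌊1506/37⌋ = 40
  ⌊1506/37^2⌋ = ⌊1506/1369⌋ = 1
(the next term ⌊1506/37^3⌋ = 0, terminating the sum). Summing: v_37(1506!) = 40 + 1 = 41.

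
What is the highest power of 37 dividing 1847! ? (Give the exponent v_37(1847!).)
v_37(1847!) = 50

Legendre's formula: v_p(n!) = Σ_{k ≥ 1} ⌊n / p^k⌋. For p = 37, n = 1847, the terms are:
  ⌊1847/37^1⌋ = ⌊1847/37⌋ = 49
  ⌊1847/37^2⌋ = ⌊1847/1369⌋ = 1
(the next term ⌊1847/37^3⌋ = 0, terminating the sum). Summing: v_37(1847!) = 49 + 1 = 50.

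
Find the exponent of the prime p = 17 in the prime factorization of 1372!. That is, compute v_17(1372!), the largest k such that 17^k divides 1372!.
v_17(1372!) = 84

Legendre's formula: v_p(n!) = Σ_{k ≥ 1} ⌊n / p^k⌋. For p = 17, n = 1372, the terms are:
  ⌊1372/17^1⌋ = ⌊1372/17⌋ = 80
  ⌊1372/17^2⌋ = ⌊1372/289⌋ = 4
(the next term ⌊1372/17^3⌋ = 0, terminating the sum). Summing: v_17(1372!) = 80 + 4 = 84.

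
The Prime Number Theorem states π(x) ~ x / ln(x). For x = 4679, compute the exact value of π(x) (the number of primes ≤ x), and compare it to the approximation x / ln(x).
π(4679) = 633;  x/ln(x) ≈ 553.67;  relative error ≈ 12.53%.

Directly count primes up to 4679: π(4679) = 633. The PNT approximation gives 4679/ln(4679) ≈ 4679/8.45084 ≈ 553.67. Relative error (π(x) − x/ln(x)) / π(x) ≈ 12.53%; the approximation is known to undercount slightly (Li(x) is a better estimate).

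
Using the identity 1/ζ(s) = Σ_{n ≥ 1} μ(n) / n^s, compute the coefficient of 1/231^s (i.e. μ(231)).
μ(231) = -1

Factor n = 231 = 3 · 7 · 11. μ(n) = 0 if any exponent ≥ 2 (not squarefree); otherwise μ(n) = (−1)^{ω(n)} where ω(n) is the number of distinct prime factors. Applying: μ(231) = -1.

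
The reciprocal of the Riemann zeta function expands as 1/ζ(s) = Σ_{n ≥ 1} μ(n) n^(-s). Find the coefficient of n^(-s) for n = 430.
μ(430) = -1

Factor n = 430 = 2 · 5 · 43. μ(n) = 0 if any exponent ≥ 2 (not squarefree); otherwise μ(n) = (−1)^{ω(n)} where ω(n) is the number of distinct prime factors. Applying: μ(430) = -1.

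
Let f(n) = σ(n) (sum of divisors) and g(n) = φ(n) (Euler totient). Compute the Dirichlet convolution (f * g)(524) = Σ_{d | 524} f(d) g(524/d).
(σ * φ)(524) = 3144

Divisors of 524: [1, 2, 4, 131, 262, 524]. For each d | 524:
  d = 1: σ(1) · φ(524/1) = 1 · 260 = 260
  d = 2: σ(2) · φ(524/2) = 3 · 130 = 390
  d = 4: σ(4) · φ(524/4) = 7 · 130 = 910
  d = 131: σ(131) · φ(524/131) = 132 · 2 = 264
  d = 262: σ(262) · φ(524/262) = 396 · 1 = 396
  d = 524: σ(524) · φ(524/524) = 924 · 1 = 924
Summing: (σ * φ)(524) = 260 + 390 + 910 + 264 + 396 + 924 = 3144.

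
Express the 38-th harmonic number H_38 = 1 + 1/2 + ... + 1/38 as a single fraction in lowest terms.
H_38 = 2053580969474233/485721041551200

Direct summation: H_38 = 1 + 1/2 + ... + 1/38. The least common denominator is lcm(1, ..., 38) = 5342931457063200; over this denominator the numerator is 5342931457063200 + 2671465728531600 + 1780977152354400 + 1335732864265800 + 1068586291412640 + 890488576177200 + 763275922437600 + 667866432132900 + 593659050784800 + 534293145706320 + 485721041551200 + 445244288088600 + 410994727466400 + 381637961218800 + 356195430470880 + 333933216066450 + 314290085709600 + 296829525392400 + 281206918792800 + 267146572853160 + 254425307479200 + 242860520775600 + 232301367698400 + 222622144044300 + 213717258282528 + 205497363733200 + 197886350261600 + 190818980609400 + 184239015760800 + 178097715235440 + 172352627647200 + 166966608033225 + 161907013850400 + 157145042854800 + 152655184487520 + 148414762696200 + 144403552893600 + 140603459396400 = 22589390664216563, so H_38 = 22589390664216563/5342931457063200; reducing by gcd(22589390664216563, 5342931457063200) = 11 gives 2053580969474233/485721041551200 ≈ 4.22790. (The PNT-adjacent estimate ln(38) + γ ≈ 4.21480 matches within O(1/n).)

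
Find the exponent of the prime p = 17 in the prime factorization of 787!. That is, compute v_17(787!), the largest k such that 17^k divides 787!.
v_17(787!) = 48

Legendre's formula: v_p(n!) = Σ_{k ≥ 1} ⌊n / p^k⌋. For p = 17, n = 787, the terms are:
  ⌊787/17^1⌋ = ⌊787/17⌋ = 46
  ⌊787/17^2⌋ = ⌊787/289⌋ = 2
(the next term ⌊787/17^3⌋ = 0, terminating the sum). Summing: v_17(787!) = 46 + 2 = 48.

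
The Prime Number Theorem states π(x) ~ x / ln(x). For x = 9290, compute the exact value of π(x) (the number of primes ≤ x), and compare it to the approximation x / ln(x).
π(9290) = 1150;  x/ln(x) ≈ 1016.78;  relative error ≈ 11.58%.

Directly count primes up to 9290: π(9290) = 1150. The PNT approximation gives 9290/ln(9290) ≈ 9290/9.13669 ≈ 1016.78. Relative error (π(x) − x/ln(x)) / π(x) ≈ 11.58%; the approximation is known to undercount slightly (Li(x) is a better estimate).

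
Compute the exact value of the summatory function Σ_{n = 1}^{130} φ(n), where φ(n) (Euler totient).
Σ_{n ≤ 130} φ(n) = 5154

Compute φ(n) for each 1 ≤ n ≤ 130: φ(1) = 1, φ(2) = 1, φ(3) = 2, φ(4) = 2, φ(5) = 4, φ(6) = 2, φ(7) = 6, φ(8) = 4, φ(9) = 6, φ(10) = 4, φ(11) = 10, φ(12) = 4, φ(13) = 12, φ(14) = 6, φ(15) = 8, φ(16) = 8, φ(17) = 16, φ(18) = 6, φ(19) = 18, φ(20) = 8, φ(21) = 12, φ(22) = 10, φ(23) = 22, φ(24) = 8, φ(25) = 20, φ(26) = 12, φ(27) = 18, φ(28) = 12, φ(29) = 28, φ(30) = 8, φ(31) = 30, φ(32) = 16, φ(33) = 20, φ(34) = 16, φ(35) = 24, φ(36) = 12, φ(37) = 36, φ(38) = 18, φ(39) = 24, φ(40) = 16, φ(41) = 40, φ(42) = 12, φ(43) = 42, φ(44) = 20, φ(45) = 24, φ(46) = 22, φ(47) = 46, φ(48) = 16, φ(49) = 42, φ(50) = 20, φ(51) = 32, φ(52) = 24, φ(53) = 52, φ(54) = 18, φ(55) = 40, φ(56) = 24, φ(57) = 36, φ(58) = 28, φ(59) = 58, φ(60) = 16, φ(61) = 60, φ(62) = 30, φ(63) = 36, φ(64) = 32, φ(65) = 48, φ(66) = 20, φ(67) = 66, φ(68) = 32, φ(69) = 44, φ(70) = 24, φ(71) = 70, φ(72) = 24, φ(73) = 72, φ(74) = 36, φ(75) = 40, φ(76) = 36, φ(77) = 60, φ(78) = 24, φ(79) = 78, φ(80) = 32, φ(81) = 54, φ(82) = 40, φ(83) = 82, φ(84) = 24, φ(85) = 64, φ(86) = 42, φ(87) = 56, φ(88) = 40, φ(89) = 88, φ(90) = 24, φ(91) = 72, φ(92) = 44, φ(93) = 60, φ(94) = 46, φ(95) = 72, φ(96) = 32, φ(97) = 96, φ(98) = 42, φ(99) = 60, φ(100) = 40, φ(101) = 100, φ(102) = 32, φ(103) = 102, φ(104) = 48, φ(105) = 48, φ(106) = 52, φ(107) = 106, φ(108) = 36, φ(109) = 108, φ(110) = 40, φ(111) = 72, φ(112) = 48, φ(113) = 112, φ(114) = 36, φ(115) = 88, φ(116) = 56, φ(117) = 72, φ(118) = 58, φ(119) = 96, φ(120) = 32, φ(121) = 110, φ(122) = 60, φ(123) = 80, φ(124) = 60, φ(125) = 100, φ(126) = 36, φ(127) = 126, φ(128) = 64, φ(129) = 84, φ(130) = 48. Summing all 130 values: 5154. (Average order: Σ_{n ≤ x} φ(n) ~ (3/π²) x². For x = 130, (3/π²)·130² ≈ 5136.98.)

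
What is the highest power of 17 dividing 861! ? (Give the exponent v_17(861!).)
v_17(861!) = 52

Legendre's formula: v_p(n!) = Σ_{k ≥ 1} ⌊n / p^k⌋. For p = 17, n = 861, the terms are:
  ⌊861/17^1⌋ = ⌊861/17⌋ = 50
  ⌊861/17^2⌋ = ⌊861/289⌋ = 2
(the next term ⌊861/17^3⌋ = 0, terminating the sum). Summing: v_17(861!) = 50 + 2 = 52.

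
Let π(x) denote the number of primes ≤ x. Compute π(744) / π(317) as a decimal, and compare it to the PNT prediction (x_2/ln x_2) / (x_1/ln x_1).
π(744)/π(317) = 132/66 ≈ 2.0000;  PNT prediction ≈ 2.0442.

π(317) = 66 and π(744) = 132, so π(744)/π(317) ≈ 2.0000. The PNT-predicted ratio is (744/ln(744)) / (317/ln(317)) ≈ 2.0442. The two agree to within a few percent, as expected.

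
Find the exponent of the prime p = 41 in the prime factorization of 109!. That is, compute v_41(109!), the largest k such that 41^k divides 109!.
v_41(109!) = 2

Legendre's formula: v_p(n!) = Σ_{k ≥ 1} ⌊n / p^k⌋. For p = 41, n = 109, the terms are:
  ⌊109/41^1⌋ = ⌊109/41⌋ = 2
(the next term ⌊109/41^2⌋ = 0, terminating the sum). Summing: v_41(109!) = 2 = 2.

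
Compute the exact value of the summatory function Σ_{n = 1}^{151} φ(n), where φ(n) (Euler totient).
Σ_{n ≤ 151} φ(n) = 7008

Compute φ(n) for each 1 ≤ n ≤ 151: φ(1) = 1, φ(2) = 1, φ(3) = 2, φ(4) = 2, φ(5) = 4, φ(6) = 2, φ(7) = 6, φ(8) = 4, φ(9) = 6, φ(10) = 4, φ(11) = 10, φ(12) = 4, φ(13) = 12, φ(14) = 6, φ(15) = 8, φ(16) = 8, φ(17) = 16, φ(18) = 6, φ(19) = 18, φ(20) = 8, φ(21) = 12, φ(22) = 10, φ(23) = 22, φ(24) = 8, φ(25) = 20, φ(26) = 12, φ(27) = 18, φ(28) = 12, φ(29) = 28, φ(30) = 8, φ(31) = 30, φ(32) = 16, φ(33) = 20, φ(34) = 16, φ(35) = 24, φ(36) = 12, φ(37) = 36, φ(38) = 18, φ(39) = 24, φ(40) = 16, φ(41) = 40, φ(42) = 12, φ(43) = 42, φ(44) = 20, φ(45) = 24, φ(46) = 22, φ(47) = 46, φ(48) = 16, φ(49) = 42, φ(50) = 20, φ(51) = 32, φ(52) = 24, φ(53) = 52, φ(54) = 18, φ(55) = 40, φ(56) = 24, φ(57) = 36, φ(58) = 28, φ(59) = 58, φ(60) = 16, φ(61) = 60, φ(62) = 30, φ(63) = 36, φ(64) = 32, φ(65) = 48, φ(66) = 20, φ(67) = 66, φ(68) = 32, φ(69) = 44, φ(70) = 24, φ(71) = 70, φ(72) = 24, φ(73) = 72, φ(74) = 36, φ(75) = 40, φ(76) = 36, φ(77) = 60, φ(78) = 24, φ(79) = 78, φ(80) = 32, φ(81) = 54, φ(82) = 40, φ(83) = 82, φ(84) = 24, φ(85) = 64, φ(86) = 42, φ(87) = 56, φ(88) = 40, φ(89) = 88, φ(90) = 24, φ(91) = 72, φ(92) = 44, φ(93) = 60, φ(94) = 46, φ(95) = 72, φ(96) = 32, φ(97) = 96, φ(98) = 42, φ(99) = 60, φ(100) = 40, φ(101) = 100, φ(102) = 32, φ(103) = 102, φ(104) = 48, φ(105) = 48, φ(106) = 52, φ(107) = 106, φ(108) = 36, φ(109) = 108, φ(110) = 40, φ(111) = 72, φ(112) = 48, φ(113) = 112, φ(114) = 36, φ(115) = 88, φ(116) = 56, φ(117) = 72, φ(118) = 58, φ(119) = 96, φ(120) = 32, φ(121) = 110, φ(122) = 60, φ(123) = 80, φ(124) = 60, φ(125) = 100, φ(126) = 36, φ(127) = 126, φ(128) = 64, φ(129) = 84, φ(130) = 48, φ(131) = 130, φ(132) = 40, φ(133) = 108, φ(134) = 66, φ(135) = 72, φ(136) = 64, φ(137) = 136, φ(138) = 44, φ(139) = 138, φ(140) = 48, φ(141) = 92, φ(142) = 70, φ(143) = 120, φ(144) = 48, φ(145) = 112, φ(146) = 72, φ(147) = 84, φ(148) = 72, φ(149) = 148, φ(150) = 40, φ(151) = 150. Summing all 151 values: 7008. (Average order: Σ_{n ≤ x} φ(n) ~ (3/π²) x². For x = 151, (3/π²)·151² ≈ 6930.67.)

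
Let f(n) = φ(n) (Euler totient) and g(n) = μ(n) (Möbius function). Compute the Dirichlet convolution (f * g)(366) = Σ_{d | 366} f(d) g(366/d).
(φ * μ)(366) = 0

Divisors of 366: [1, 2, 3, 6, 61, 122, 183, 366]. For each d | 366:
  d = 1: φ(1) · μ(366/1) = 1 · -1 = -1
  d = 2: φ(2) · μ(366/2) = 1 · 1 = 1
  d = 3: φ(3) · μ(366/3) = 2 · 1 = 2
  d = 6: φ(6) · μ(366/6) = 2 · -1 = -2
  d = 61: φ(61) · μ(366/61) = 60 · 1 = 60
  d = 122: φ(122) · μ(366/122) = 60 · -1 = -60
  d = 183: φ(183) · μ(366/183) = 120 · -1 = -120
  d = 366: φ(366) · μ(366/366) = 120 · 1 = 120
Summing: (φ * μ)(366) = -1 + 1 + 2 + -2 + 60 + -60 + -120 + 120 = 0.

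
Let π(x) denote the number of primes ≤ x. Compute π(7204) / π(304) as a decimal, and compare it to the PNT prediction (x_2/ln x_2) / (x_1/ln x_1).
π(7204)/π(304) = 919/62 ≈ 14.8226;  PNT prediction ≈ 15.2525.

π(304) = 62 and π(7204) = 919, so π(7204)/π(304) ≈ 14.8226. The PNT-predicted ratio is (7204/ln(7204)) / (304/ln(304)) ≈ 15.2525. The two agree to within a few percent, as expected.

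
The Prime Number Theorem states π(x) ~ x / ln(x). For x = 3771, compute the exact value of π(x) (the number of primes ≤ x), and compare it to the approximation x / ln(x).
π(3771) = 525;  x/ln(x) ≈ 457.92;  relative error ≈ 12.78%.

Directly count primes up to 3771: π(3771) = 525. The PNT approximation gives 3771/ln(3771) ≈ 3771/8.23510 ≈ 457.92. Relative error (π(x) − x/ln(x)) / π(x) ≈ 12.78%; the approximation is known to undercount slightly (Li(x) is a better estimate).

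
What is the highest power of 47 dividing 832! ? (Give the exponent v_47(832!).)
v_47(832!) = 17

Legendre's formula: v_p(n!) = Σ_{k ≥ 1} ⌊n / p^k⌋. For p = 47, n = 832, the terms are:
  ⌊832/47^1⌋ = ⌊832/47⌋ = 17
(the next term ⌊832/47^2⌋ = 0, terminating the sum). Summing: v_47(832!) = 17 = 17.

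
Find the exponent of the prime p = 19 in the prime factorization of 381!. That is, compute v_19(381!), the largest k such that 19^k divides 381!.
v_19(381!) = 21

Legendre's formula: v_p(n!) = Σ_{k ≥ 1} ⌊n / p^k⌋. For p = 19, n = 381, the terms are:
  ⌊381/19^1⌋ = ⌊381/19⌋ = 20
  ⌊381/19^2⌋ = ⌊381/361⌋ = 1
(the next term ⌊381/19^3⌋ = 0, terminating the sum). Summing: v_19(381!) = 20 + 1 = 21.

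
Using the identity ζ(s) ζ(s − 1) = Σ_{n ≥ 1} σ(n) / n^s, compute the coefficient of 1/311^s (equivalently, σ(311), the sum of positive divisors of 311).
σ(311) = 312

In the product (Σ m^0/m^s)(Σ k / k^s) = Σ (Σ_{d | n} d) / n^s, the coefficient of 1/n^s is σ(n) = Σ_{d | n} d. For n = 311, divisors are [1, 311]; summing: σ(311) = 312.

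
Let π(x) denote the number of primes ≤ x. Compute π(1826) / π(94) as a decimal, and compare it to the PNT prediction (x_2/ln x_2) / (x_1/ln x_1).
π(1826)/π(94) = 281/24 ≈ 11.7083;  PNT prediction ≈ 11.7520.

π(94) = 24 and π(1826) = 281, so π(1826)/π(94) ≈ 11.7083. The PNT-predicted ratio is (1826/ln(1826)) / (94/ln(94)) ≈ 11.7520. The two agree to within a few percent, as expected.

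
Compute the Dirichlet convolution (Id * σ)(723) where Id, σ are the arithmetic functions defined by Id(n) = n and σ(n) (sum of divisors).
(Id * σ)(723) = 3381

Divisors of 723: [1, 3, 241, 723]. For each d | 723:
  d = 1: Id(1) · σ(723/1) = 1 · 968 = 968
  d = 3: Id(3) · σ(723/3) = 3 · 242 = 726
  d = 241: Id(241) · σ(723/241) = 241 · 4 = 964
  d = 723: Id(723) · σ(723/723) = 723 · 1 = 723
Summing: (Id * σ)(723) = 968 + 726 + 964 + 723 = 3381.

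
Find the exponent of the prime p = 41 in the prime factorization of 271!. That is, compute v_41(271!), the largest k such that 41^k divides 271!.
v_41(271!) = 6

Legendre's formula: v_p(n!) = Σ_{k ≥ 1} ⌊n / p^k⌋. For p = 41, n = 271, the terms are:
  ⌊271/41^1⌋ = ⌊271/41⌋ = 6
(the next term ⌊271/41^2⌋ = 0, terminating the sum). Summing: v_41(271!) = 6 = 6.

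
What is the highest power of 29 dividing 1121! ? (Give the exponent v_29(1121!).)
v_29(1121!) = 39

Legendre's formula: v_p(n!) = Σ_{k ≥ 1} ⌊n / p^k⌋. For p = 29, n = 1121, the terms are:
  ⌊1121/29^1⌋ = ⌊1121/29⌋ = 38
  ⌊1121/29^2⌋ = ⌊1121/841⌋ = 1
(the next term ⌊1121/29^3⌋ = 0, terminating the sum). Summing: v_29(1121!) = 38 + 1 = 39.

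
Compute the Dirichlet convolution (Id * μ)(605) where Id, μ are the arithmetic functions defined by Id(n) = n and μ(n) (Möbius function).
(Id * μ)(605) = 440

Divisors of 605: [1, 5, 11, 55, 121, 605]. For each d | 605:
  d = 1: Id(1) · μ(605/1) = 1 · 0 = 0
  d = 5: Id(5) · μ(605/5) = 5 · 0 = 0
  d = 11: Id(11) · μ(605/11) = 11 · 1 = 11
  d = 55: Id(55) · μ(605/55) = 55 · -1 = -55
  d = 121: Id(121) · μ(605/121) = 121 · -1 = -121
  d = 605: Id(605) · μ(605/605) = 605 · 1 = 605
Summing: (Id * μ)(605) = 0 + 0 + 11 + -55 + -121 + 605 = 440.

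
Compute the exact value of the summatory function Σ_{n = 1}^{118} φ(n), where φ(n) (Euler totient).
Σ_{n ≤ 118} φ(n) = 4258

Compute φ(n) for each 1 ≤ n ≤ 118: φ(1) = 1, φ(2) = 1, φ(3) = 2, φ(4) = 2, φ(5) = 4, φ(6) = 2, φ(7) = 6, φ(8) = 4, φ(9) = 6, φ(10) = 4, φ(11) = 10, φ(12) = 4, φ(13) = 12, φ(14) = 6, φ(15) = 8, φ(16) = 8, φ(17) = 16, φ(18) = 6, φ(19) = 18, φ(20) = 8, φ(21) = 12, φ(22) = 10, φ(23) = 22, φ(24) = 8, φ(25) = 20, φ(26) = 12, φ(27) = 18, φ(28) = 12, φ(29) = 28, φ(30) = 8, φ(31) = 30, φ(32) = 16, φ(33) = 20, φ(34) = 16, φ(35) = 24, φ(36) = 12, φ(37) = 36, φ(38) = 18, φ(39) = 24, φ(40) = 16, φ(41) = 40, φ(42) = 12, φ(43) = 42, φ(44) = 20, φ(45) = 24, φ(46) = 22, φ(47) = 46, φ(48) = 16, φ(49) = 42, φ(50) = 20, φ(51) = 32, φ(52) = 24, φ(53) = 52, φ(54) = 18, φ(55) = 40, φ(56) = 24, φ(57) = 36, φ(58) = 28, φ(59) = 58, φ(60) = 16, φ(61) = 60, φ(62) = 30, φ(63) = 36, φ(64) = 32, φ(65) = 48, φ(66) = 20, φ(67) = 66, φ(68) = 32, φ(69) = 44, φ(70) = 24, φ(71) = 70, φ(72) = 24, φ(73) = 72, φ(74) = 36, φ(75) = 40, φ(76) = 36, φ(77) = 60, φ(78) = 24, φ(79) = 78, φ(80) = 32, φ(81) = 54, φ(82) = 40, φ(83) = 82, φ(84) = 24, φ(85) = 64, φ(86) = 42, φ(87) = 56, φ(88) = 40, φ(89) = 88, φ(90) = 24, φ(91) = 72, φ(92) = 44, φ(93) = 60, φ(94) = 46, φ(95) = 72, φ(96) = 32, φ(97) = 96, φ(98) = 42, φ(99) = 60, φ(100) = 40, φ(101) = 100, φ(102) = 32, φ(103) = 102, φ(104) = 48, φ(105) = 48, φ(106) = 52, φ(107) = 106, φ(108) = 36, φ(109) = 108, φ(110) = 40, φ(111) = 72, φ(112) = 48, φ(113) = 112, φ(114) = 36, φ(115) = 88, φ(116) = 56, φ(117) = 72, φ(118) = 58. Summing all 118 values: 4258. (Average order: Σ_{n ≤ x} φ(n) ~ (3/π²) x². For x = 118, (3/π²)·118² ≈ 4232.39.)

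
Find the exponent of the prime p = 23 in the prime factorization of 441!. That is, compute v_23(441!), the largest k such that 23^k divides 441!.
v_23(441!) = 19

Legendre's formula: v_p(n!) = Σ_{k ≥ 1} ⌊n / p^k⌋. For p = 23, n = 441, the terms are:
  ⌊441/23^1⌋ = ⌊441/23⌋ = 19
(the next term ⌊441/23^2⌋ = 0, terminating the sum). Summing: v_23(441!) = 19 = 19.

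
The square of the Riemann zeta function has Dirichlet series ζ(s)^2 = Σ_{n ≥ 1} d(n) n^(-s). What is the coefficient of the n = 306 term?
d(306) = 12

ζ(s)^2 = (Σ 1/m^s)(Σ 1/k^s). The coefficient of 1/n^s in the product is the number of ordered pairs (m, k) with mk = n, which equals d(n). For n = 306, divisors are [1, 2, 3, 6, 9, 17, 18, 34, 51, 102, 153, 306], so d(306) = 12.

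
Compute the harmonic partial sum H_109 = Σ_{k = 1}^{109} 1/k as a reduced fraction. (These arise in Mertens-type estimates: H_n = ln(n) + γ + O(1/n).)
H_109 = 8921300974621008344560891131674592385138744074343/1691837260754386654006214227002266112914383247040

Direct summation: H_109 = 1 + 1/2 + ... + 1/109. The least common denominator is lcm(1, ..., 109) = 8459186303771933270031071135011330564571916235200; over this denominator the numerator is 8459186303771933270031071135011330564571916235200 + 4229593151885966635015535567505665282285958117600 + 2819728767923977756677023711670443521523972078400 + 2114796575942983317507767783752832641142979058800 + 1691837260754386654006214227002266112914383247040 + 1409864383961988878338511855835221760761986039200 + 1208455186253133324290153019287332937795988033600 + 1057398287971491658753883891876416320571489529400 + 939909589307992585559007903890147840507990692800 + 845918630377193327003107113501133056457191623520 + 769016936706539388184642830455575505870174203200 + 704932191980994439169255927917610880380993019600 + 650706638751687174617774702693179274197839710400 + 604227593126566662145076509643666468897994016800 + 563945753584795551335404742334088704304794415680 + 528699143985745829376941945938208160285744764700 + 497599194339525486472415949118313562621877425600 + 469954794653996292779503951945073920253995346400 + 445220331777470172106898480790070029714311380800 + 422959315188596663501553556750566528228595811760 + 402818395417711108096717673095777645931996011200 + 384508468353269694092321415227787752935087101600 + 367790708859649272610046571087449154981387662400 + 352466095990497219584627963958805440190496509800 + 338367452150877330801242845400453222582876649408 + 325353319375843587308887351346589637098919855200 + 313303196435997528519669301296715946835996897600 + 302113796563283331072538254821833234448997008400 + 291696079440411492070036935690045881536962628800 + 281972876792397775667702371167044352152397207840 + 272876977541030105484873262419720340792642459200 + 264349571992872914688470972969104080142872382350 + 256338978902179796061547610151858501956724734400 + 248799597169762743236207974559156781310938712800 + 241691037250626664858030603857466587559197606720 + 234977397326998146389751975972536960126997673200 + 228626656858700899190028949594900826069511249600 + 222610165888735086053449240395035014857155690400 + 216902212917229058205924900897726424732613236800 + 211479657594298331750776778375283264114297905880 + 206321617165169104147099295975886111331022347200 + 201409197708855554048358836547888822965998005600 + 196725262878417052791420258953751873594695726400 + 192254234176634847046160707613893876467543550800 + 187981917861598517111801580778029568101598138560 + 183895354429824636305023285543724577490693831200 + 179982687314296452553852577340666607756849281600 + 176233047995248609792313981979402720095248254900 + 172636455179019046327164717041047562542284004800 + 169183726075438665400621422700226611291438324704 + 165866398113175162157471983039437854207292475200 + 162676659687921793654443675673294818549459927600 + 159607288750413835283605115754930765369281438400 + 156651598217998764259834650648357973417998448800 + 153803387341307877636928566091115101174034840640 + 151056898281641665536269127410916617224498504200 + 148406777259156724035632826930023343238103793600 + 145848039720205746035018467845022940768481314400 + 143376039046981919831035103983242890924947732800 + 140986438396198887833851185583522176076198603920 + 138675185307736610984115920246087386304457643200 + 136438488770515052742436631209860170396321229600 + 134272798472570369365572557698592548643998670400 + 132174785996436457344235486484552040071436191175 + 130141327750337434923554940538635854839567942080 + 128169489451089898030773805075929250978362367200 + 126256511996596018955687628880766127829431585600 + 124399798584881371618103987279578390655469356400 + 122596902953216424203348857029149718327129220800 + 120845518625313332429015301928733293779598803360 + 119143469067210327746916494859314514993970651200 + 117488698663499073194875987986268480063498836600 + 115879264435231962603165358013853843350300222400 + 114313328429350449595014474797450413034755624800 + 112789150716959110267080948466817740860958883136 + 111305082944367543026724620197517507428577845200 + 109859562386648484026377547207939357981453457600 + 108451106458614529102962450448863212366306618400 + 107078307642682699620646470063434564108505268800 + 105739828797149165875388389187641632057148952940 + 104434398811999176173223100432238648945332299200 + 103160808582584552073549647987943055665511173600 + 101917907274360641807603266686883500777974894400 + 100704598854427777024179418273944411482999002800 + 99519838867905097294483189823662712524375485120 + 98362631439208526395710129476875936797347863200 + 97232026480137164023345645230015293845654209600 + 96127117088317423523080353806946938233771775400 + 95047037121032958090236754325970006343504676800 + 93990958930799258555900790389014784050799069280 + 92958091250241024945396386099025610599691387200 + 91947677214912318152511642771862288745346915600 + 90958992513676701828291087473240113597547486400 + 89991343657148226276926288670333303878424640800 + 89044066355494034421379696158014005942862276160 + 88116523997624304896156990989701360047624127450 + 87208106224452920309598671494962170768782641600 + 86318227589509523163582358520523781271142002400 + 85446326300726598687182536717286167318908244800 + 84591863037719332700310711350113305645719162352 + 83754319839326071980505654802092381827444715200 + 82933199056587581078735991519718927103646237600 + 82128022366717798738165739174867287034678798400 + 81338329843960896827221837836647409274729963800 + 80563679083542221619343534619155529186399202240 + 79803644375206917641802557877465382684640719200 + 79057815923102180093748328364591874435251553600 + 78325799108999382129917325324178986708999224400 + 77607213796072782293863037935883766647448772800 = 44606504873105041722804455658372961925693720371715, so H_109 = 44606504873105041722804455658372961925693720371715/8459186303771933270031071135011330564571916235200; reducing by gcd(44606504873105041722804455658372961925693720371715, 8459186303771933270031071135011330564571916235200) = 5 gives 8921300974621008344560891131674592385138744074343/1691837260754386654006214227002266112914383247040 ≈ 5.27314. (The PNT-adjacent estimate ln(109) + γ ≈ 5.26856 matches within O(1/n).)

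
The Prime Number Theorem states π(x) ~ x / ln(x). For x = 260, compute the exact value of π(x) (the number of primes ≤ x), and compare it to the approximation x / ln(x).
π(260) = 55;  x/ln(x) ≈ 46.76;  relative error ≈ 14.99%.

Directly count primes up to 260: π(260) = 55. The PNT approximation gives 260/ln(260) ≈ 260/5.56068 ≈ 46.76. Relative error (π(x) − x/ln(x)) / π(x) ≈ 14.99%; the approximation is known to undercount slightly (Li(x) is a better estimate).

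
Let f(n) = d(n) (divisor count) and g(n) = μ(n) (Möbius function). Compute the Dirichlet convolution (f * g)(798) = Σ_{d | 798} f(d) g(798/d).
(d * μ)(798) = 1

Divisors of 798: [1, 2, 3, 6, 7, 14, 19, 21, 38, 42, 57, 114, 133, 266, 399, 798]. For each d | 798:
  d = 1: d(1) · μ(798/1) = 1 · 1 = 1
  d = 2: d(2) · μ(798/2) = 2 · -1 = -2
  d = 3: d(3) · μ(798/3) = 2 · -1 = -2
  d = 6: d(6) · μ(798/6) = 4 · 1 = 4
  d = 7: d(7) · μ(798/7) = 2 · -1 = -2
  d = 14: d(14) · μ(798/14) = 4 · 1 = 4
  d = 19: d(19) · μ(798/19) = 2 · -1 = -2
  d = 21: d(21) · μ(798/21) = 4 · 1 = 4
  d = 38: d(38) · μ(798/38) = 4 · 1 = 4
  d = 42: d(42) · μ(798/42) = 8 · -1 = -8
  d = 57: d(57) · μ(798/57) = 4 · 1 = 4
  d = 114: d(114) · μ(798/114) = 8 · -1 = -8
  d = 133: d(133) · μ(798/133) = 4 · 1 = 4
  d = 266: d(266) · μ(798/266) = 8 · -1 = -8
  d = 399: d(399) · μ(798/399) = 8 · -1 = -8
  d = 798: d(798) · μ(798/798) = 16 · 1 = 16
Summing: (d * μ)(798) = 1 + -2 + -2 + 4 + -2 + 4 + -2 + 4 + 4 + -8 + 4 + -8 + 4 + -8 + -8 + 16 = 1.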